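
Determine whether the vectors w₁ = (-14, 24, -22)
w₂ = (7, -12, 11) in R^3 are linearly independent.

linearly dependent

One vector is a scalar multiple of another, so the set is dependent.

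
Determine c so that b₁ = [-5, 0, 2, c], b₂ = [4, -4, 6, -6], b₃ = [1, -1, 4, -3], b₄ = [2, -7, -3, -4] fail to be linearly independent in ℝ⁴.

c = -14/5

The set is linearly dependent precisely when det[b₁; b₂; b₃; b₄] = 0.
The determinant works out to -50*c - 140.
Solving -50*c - 140 = 0 yields c = -14/5.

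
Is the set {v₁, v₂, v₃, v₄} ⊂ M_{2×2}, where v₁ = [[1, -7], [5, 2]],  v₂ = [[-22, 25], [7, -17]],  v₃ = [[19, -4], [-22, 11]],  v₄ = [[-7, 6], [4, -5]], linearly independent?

Write each element as a coordinate vector in ℝ⁴ using {E₁₁, E₁₂, E₂₁, E₂₂}.
The matrix [v₁|v₂|v₃|v₄] has determinant 0.
A zero determinant means the columns are linearly dependent.
Indeed 3v₁ + v₂ + v₃ = 0.

linearly dependent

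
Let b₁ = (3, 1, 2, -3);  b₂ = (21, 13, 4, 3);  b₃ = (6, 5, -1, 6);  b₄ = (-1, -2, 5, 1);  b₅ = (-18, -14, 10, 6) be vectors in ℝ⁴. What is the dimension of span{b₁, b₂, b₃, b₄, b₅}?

3

Form the matrix with b₁, b₂, b₃, b₄, b₅ as columns and reduce.
The echelon form has 3 nonzero rows, so the rank is 3.
(With 5 elements in a 4-dimensional space the rank is at most 4.)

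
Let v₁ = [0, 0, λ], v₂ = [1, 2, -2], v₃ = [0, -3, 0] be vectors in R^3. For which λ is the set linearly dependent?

The vectors are dependent exactly when the determinant of the matrix with rows v₁, v₂, v₃ vanishes.
Expanding, det = -3*λ.
Setting this to zero gives λ = 0.

λ = 0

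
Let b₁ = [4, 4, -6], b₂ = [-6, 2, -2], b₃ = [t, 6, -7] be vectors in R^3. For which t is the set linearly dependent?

t = -10

Place the vectors as rows of a 3×3 matrix; dependence ⇔ determinant zero.
Cofactor expansion gives det = 4*t + 40.
Solving 4*t + 40 = 0 yields t = -10.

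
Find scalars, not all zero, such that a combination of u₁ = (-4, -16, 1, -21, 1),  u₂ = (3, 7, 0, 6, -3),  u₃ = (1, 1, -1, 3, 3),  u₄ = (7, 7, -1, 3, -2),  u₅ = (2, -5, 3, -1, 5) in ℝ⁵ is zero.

u₁ + 3u₂ + 2u₃ - u₄ = 0

Set up α₁u₁ + … + α₅u₅ = 0 and solve the homogeneous system.
One solution (up to scaling) is (1, 3, 2, -1, 0).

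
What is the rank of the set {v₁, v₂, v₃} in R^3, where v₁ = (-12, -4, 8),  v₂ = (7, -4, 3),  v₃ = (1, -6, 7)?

Put the 3×3 matrix [v₁|v₂|v₃] into echelon form.
Reduction leaves 2 leading entries, giving rank 2.

rank 2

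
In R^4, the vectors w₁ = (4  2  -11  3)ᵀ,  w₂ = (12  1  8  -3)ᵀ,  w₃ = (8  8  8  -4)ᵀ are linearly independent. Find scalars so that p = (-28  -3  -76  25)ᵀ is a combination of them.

p = 4w₁ - 3w₂ - w₃

Since w₁, w₂, w₃ are independent, the coefficients expressing p are uniquely determined by a linear system.
Back-substitution yields (α₁, α₂, α₃) = (4, -3, -1).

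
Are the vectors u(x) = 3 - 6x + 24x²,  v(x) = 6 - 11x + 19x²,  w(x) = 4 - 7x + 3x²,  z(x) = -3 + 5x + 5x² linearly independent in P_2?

Take coordinates with respect to the standard basis {1, x, x²}.
There are 4 vectors in a 3-dimensional space, so they cannot be linearly independent.

linearly dependent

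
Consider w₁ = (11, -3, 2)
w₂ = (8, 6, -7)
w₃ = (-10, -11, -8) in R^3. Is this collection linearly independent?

linearly independent

Form the 3×3 matrix with these as columns; its determinant is -1833.
A nonzero determinant means the columns are linearly independent.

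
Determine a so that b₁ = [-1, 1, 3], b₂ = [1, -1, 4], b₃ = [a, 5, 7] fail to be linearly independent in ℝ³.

a = -5

Place the vectors as rows of a 3×3 matrix; dependence ⇔ determinant zero.
Expanding, det = 7*a + 35.
Solving 7*a + 35 = 0 yields a = -5.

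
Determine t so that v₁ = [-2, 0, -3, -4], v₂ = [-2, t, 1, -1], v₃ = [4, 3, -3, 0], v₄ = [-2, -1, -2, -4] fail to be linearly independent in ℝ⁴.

t = -7/4

Dependence holds iff the 4×4 matrix [v₁ v₂ v₃ v₄] is singular.
Cofactor expansion gives det = -16*t - 28.
This vanishes exactly when t = -7/4.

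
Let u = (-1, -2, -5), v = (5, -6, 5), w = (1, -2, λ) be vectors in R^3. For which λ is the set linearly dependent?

The vectors are dependent exactly when the determinant of the matrix with rows u, v, w vanishes.
Expanding, det = 16*λ.
Setting this to zero gives λ = 0.

λ = 0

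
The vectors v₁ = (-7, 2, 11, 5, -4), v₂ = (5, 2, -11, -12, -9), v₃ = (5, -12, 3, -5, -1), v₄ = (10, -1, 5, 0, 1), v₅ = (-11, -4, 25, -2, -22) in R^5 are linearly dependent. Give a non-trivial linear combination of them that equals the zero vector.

Write the vectors as columns of a matrix and find a nonzero vector in its null space.
The free variable yields coefficients (3, 1, 1, 0, -1) (any nonzero multiple also works).

3v₁ + v₂ + v₃ - v₅ = 0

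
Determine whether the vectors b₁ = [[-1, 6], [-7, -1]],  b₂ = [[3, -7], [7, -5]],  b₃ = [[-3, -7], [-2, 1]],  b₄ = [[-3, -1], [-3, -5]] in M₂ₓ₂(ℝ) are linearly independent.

Take coordinates with respect to the standard basis {E₁₁, E₁₂, E₂₁, E₂₂}.
Row-reduce the matrix whose columns are b₁, b₂, b₃, b₄.
The reduction yields 4 nonzero rows, so the rank is 4.
Since rank = 4 (the number of vectors), the set is linearly independent.

linearly independent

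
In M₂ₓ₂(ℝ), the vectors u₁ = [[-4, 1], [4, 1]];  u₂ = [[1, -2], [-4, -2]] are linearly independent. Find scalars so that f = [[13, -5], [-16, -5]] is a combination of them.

f = -3u₁ + u₂

Work in coordinates with respect to the standard basis {E₁₁, E₁₂, E₂₁, E₂₂}.
Solve the system with u₁, u₂ as columns and f as the right-hand side.
The system has the unique solution (α₁, α₂) = (-3, 1).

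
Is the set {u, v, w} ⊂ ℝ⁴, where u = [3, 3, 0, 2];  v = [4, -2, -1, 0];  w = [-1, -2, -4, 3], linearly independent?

linearly independent

Row-reduce the matrix whose columns are u, v, w.
The reduction yields 3 nonzero rows, so the rank is 3.
Since rank = 3 (the number of vectors), the set is linearly independent.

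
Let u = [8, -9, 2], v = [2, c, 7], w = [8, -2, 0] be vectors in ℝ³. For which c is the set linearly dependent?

c = -25

The set is linearly dependent precisely when det[u; v; w] = 0.
Expanding, det = -16*c - 400.
Setting this to zero gives c = -25.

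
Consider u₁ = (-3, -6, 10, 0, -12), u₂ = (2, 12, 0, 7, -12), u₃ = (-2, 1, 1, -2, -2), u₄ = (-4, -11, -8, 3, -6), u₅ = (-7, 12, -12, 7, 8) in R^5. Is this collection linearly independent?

linearly independent

Form the 5×5 matrix with these as columns; its determinant is 138540.
A nonzero determinant means the columns are linearly independent.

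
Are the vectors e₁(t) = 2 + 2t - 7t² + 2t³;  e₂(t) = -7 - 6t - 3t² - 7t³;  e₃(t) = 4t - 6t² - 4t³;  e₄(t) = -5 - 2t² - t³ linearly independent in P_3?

Write each element as a coordinate vector in ℝ⁴ using {1, t, …, t³}.
Form the 4×4 matrix with these as columns; its determinant is 1776.
A nonzero determinant means the columns are linearly independent.

linearly independent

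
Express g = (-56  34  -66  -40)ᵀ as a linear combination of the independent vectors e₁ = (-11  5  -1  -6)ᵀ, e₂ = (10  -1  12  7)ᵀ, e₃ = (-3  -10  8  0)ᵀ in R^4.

g = 2e₁ - 4e₂ - 2e₃

Solve the system with e₁, e₂, e₃ as columns and g as the right-hand side.
Row-reducing the augmented matrix gives the unique coefficients (α₁, α₂, α₃) = (2, -4, -2).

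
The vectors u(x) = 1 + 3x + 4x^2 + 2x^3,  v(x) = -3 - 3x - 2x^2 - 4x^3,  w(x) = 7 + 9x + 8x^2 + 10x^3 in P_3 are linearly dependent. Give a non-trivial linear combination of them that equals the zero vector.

Take coordinates with respect to {1, x, …, x^3}.
Write the vectors as columns of a matrix and find a nonzero vector in its null space.
One solution (up to scaling) is (1, -2, -1).

u - 2v - w = 0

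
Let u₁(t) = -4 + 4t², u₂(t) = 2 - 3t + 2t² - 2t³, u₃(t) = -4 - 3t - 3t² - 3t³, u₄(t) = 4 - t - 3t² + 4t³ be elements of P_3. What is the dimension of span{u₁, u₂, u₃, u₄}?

4

Represent each element by its coordinate vector in ℝ⁴.
Row-reduce the 4×4 matrix with these as rows.
Exactly 4 pivots survive; hence the rank is 4.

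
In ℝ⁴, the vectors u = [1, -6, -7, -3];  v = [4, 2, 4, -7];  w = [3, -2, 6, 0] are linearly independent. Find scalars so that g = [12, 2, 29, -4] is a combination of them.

g = -u + v + 3w

Write g = α₁u + … + α₃w and equate components.
Back-substitution yields (α₁, α₂, α₃) = (-1, 1, 3).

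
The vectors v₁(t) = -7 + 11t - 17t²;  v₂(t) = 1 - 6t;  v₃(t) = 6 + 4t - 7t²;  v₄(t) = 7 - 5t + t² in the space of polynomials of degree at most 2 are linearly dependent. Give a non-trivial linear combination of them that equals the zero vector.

Write each element as a vector in ℝ³ using {1, t, t²}.
Row-reduce the matrix with v₁, v₂, v₃, v₄ as columns; the null space gives the coefficients.
One solution (up to scaling) is (1, -2, -2, 3).

v₁ - 2v₂ - 2v₃ + 3v₄ = 0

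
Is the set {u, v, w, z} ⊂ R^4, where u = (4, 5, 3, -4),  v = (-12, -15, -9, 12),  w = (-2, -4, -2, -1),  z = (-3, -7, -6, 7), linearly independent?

linearly dependent

Form the 4×4 matrix with these as columns; its determinant is 0.
A zero determinant means the columns are linearly dependent.
Indeed 3u + v = 0.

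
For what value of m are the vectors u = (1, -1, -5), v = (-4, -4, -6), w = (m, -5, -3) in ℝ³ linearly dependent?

m = -53/7

The set is linearly dependent precisely when det[u; v; w] = 0.
The determinant works out to -14*m - 106.
Setting this to zero gives m = -53/7.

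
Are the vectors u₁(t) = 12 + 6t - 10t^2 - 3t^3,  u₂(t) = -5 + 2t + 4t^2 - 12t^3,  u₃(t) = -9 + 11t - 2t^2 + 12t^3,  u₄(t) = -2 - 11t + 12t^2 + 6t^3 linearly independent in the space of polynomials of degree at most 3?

linearly independent

Take coordinates with respect to the standard basis {1, t, …, t^3}.
The matrix [u₁|u₂|u₃|u₄] has determinant -18258.
A nonzero determinant means the columns are linearly independent.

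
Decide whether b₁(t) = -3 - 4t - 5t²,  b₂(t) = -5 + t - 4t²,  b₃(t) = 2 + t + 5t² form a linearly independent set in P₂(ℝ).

linearly independent

Write each element as a coordinate vector in ℝ³ using {1, t, t²}.
Form the 3×3 matrix with these as columns; its determinant is -60.
A nonzero determinant means the columns are linearly independent.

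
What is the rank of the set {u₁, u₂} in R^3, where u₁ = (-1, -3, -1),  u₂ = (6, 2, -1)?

Row-reduce the 2×3 matrix with these as rows.
Reduction leaves 2 leading entries, giving rank 2.

2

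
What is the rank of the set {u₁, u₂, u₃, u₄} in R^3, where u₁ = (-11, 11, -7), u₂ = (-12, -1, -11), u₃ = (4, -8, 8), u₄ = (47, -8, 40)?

Row-reduce the 4×3 matrix with these as rows.
The echelon form has 3 nonzero rows, so the rank is 3.
(With 4 elements in a 3-dimensional space the rank is at most 3.)

rank 3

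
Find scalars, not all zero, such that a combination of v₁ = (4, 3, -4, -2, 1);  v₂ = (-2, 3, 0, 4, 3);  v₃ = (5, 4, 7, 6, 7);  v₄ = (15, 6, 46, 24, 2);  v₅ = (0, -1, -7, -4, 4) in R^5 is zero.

v₁ + 2v₂ - 3v₃ + v₄ + 3v₅ = 0

Solve the homogeneous system with v₁, v₂, v₃, v₄, v₅ as columns by row-reducing the coefficient matrix.
The free variable yields coefficients (1, 2, -3, 1, 3) (any nonzero multiple also works).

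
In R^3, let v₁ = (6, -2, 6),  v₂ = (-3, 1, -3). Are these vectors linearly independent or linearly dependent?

linearly dependent

Row-reduce the matrix whose columns are v₁, v₂.
The reduction yields 1 nonzero row, so the rank is 1.
Since rank 1 < 2, the set is linearly dependent.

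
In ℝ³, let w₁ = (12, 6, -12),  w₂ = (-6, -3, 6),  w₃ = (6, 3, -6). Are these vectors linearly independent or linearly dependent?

linearly dependent

Form the 3×3 matrix with these as columns; its determinant is 0.
A zero determinant means the columns are linearly dependent.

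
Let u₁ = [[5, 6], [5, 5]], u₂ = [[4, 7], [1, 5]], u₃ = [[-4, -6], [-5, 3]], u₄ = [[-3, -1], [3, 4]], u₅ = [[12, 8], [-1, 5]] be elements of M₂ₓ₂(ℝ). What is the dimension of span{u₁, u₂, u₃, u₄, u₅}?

Represent each element by its coordinate vector in ℝ⁴.
Form the matrix with u₁, u₂, u₃, u₄, u₅ as columns and reduce.
Exactly 4 pivots survive; hence the rank is 4.
(With 5 elements in a 4-dimensional space the rank is at most 4.)

4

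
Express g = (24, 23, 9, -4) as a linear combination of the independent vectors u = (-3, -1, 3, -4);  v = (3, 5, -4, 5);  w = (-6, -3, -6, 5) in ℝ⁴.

Set up the augmented matrix [u | v | w | g] and row-reduce.
Row-reducing the augmented matrix gives the unique coefficients (c₁, c₂, c₃) = (1, 3, -3).

g = u + 3v - 3w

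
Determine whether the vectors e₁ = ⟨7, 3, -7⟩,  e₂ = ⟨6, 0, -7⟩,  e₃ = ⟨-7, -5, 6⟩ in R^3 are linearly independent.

linearly independent

Form the 3×3 matrix with these as columns; its determinant is 4.
A nonzero determinant means the columns are linearly independent.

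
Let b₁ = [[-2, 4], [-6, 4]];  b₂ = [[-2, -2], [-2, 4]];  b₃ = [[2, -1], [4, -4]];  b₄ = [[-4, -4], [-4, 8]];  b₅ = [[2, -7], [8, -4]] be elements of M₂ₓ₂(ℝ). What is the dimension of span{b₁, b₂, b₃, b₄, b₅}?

Use coordinates relative to {E₁₁, E₁₂, E₂₁, E₂₂}.
Put the 4×5 matrix [b₁|b₂|b₃|b₄|b₅] into echelon form.
Exactly 2 pivots survive; hence the rank is 2.
(With 5 elements in a 4-dimensional space the rank is at most 4.)

2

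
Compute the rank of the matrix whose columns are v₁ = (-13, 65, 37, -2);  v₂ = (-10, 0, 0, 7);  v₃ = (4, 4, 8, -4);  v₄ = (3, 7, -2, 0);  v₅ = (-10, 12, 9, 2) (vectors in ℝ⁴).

rank 4

Apply Gaussian elimination to the matrix whose rows are v₁, v₂, v₃, v₄, v₅.
There are 4 pivot columns, so rank = 4.
(With 5 elements in a 4-dimensional space the rank is at most 4.)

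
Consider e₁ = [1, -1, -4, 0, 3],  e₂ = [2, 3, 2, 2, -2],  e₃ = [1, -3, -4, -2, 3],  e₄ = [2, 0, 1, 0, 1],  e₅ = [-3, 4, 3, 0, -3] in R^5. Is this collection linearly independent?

Form the 5×5 matrix with these as columns; its determinant is 146.
A nonzero determinant means the columns are linearly independent.

linearly independent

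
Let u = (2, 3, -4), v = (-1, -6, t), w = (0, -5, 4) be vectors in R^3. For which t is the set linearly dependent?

t = 28/5

Dependence holds iff the 3×3 matrix [u v w] is singular.
The determinant works out to 10*t - 56.
Setting this to zero gives t = 28/5.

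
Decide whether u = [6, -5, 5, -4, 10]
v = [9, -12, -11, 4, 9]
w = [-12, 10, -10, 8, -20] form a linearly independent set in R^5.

One vector is a scalar multiple of another, so the set is dependent.

linearly dependent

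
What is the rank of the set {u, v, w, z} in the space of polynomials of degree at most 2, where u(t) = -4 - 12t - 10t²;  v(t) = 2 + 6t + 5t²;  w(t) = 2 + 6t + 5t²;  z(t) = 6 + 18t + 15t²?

Represent each element by its coordinate vector in ℝ³.
Apply Gaussian elimination to the matrix whose rows are u, v, w, z.
There is 1 pivot column, so rank = 1.
(With 4 elements in a 3-dimensional space the rank is at most 3.)

rank 1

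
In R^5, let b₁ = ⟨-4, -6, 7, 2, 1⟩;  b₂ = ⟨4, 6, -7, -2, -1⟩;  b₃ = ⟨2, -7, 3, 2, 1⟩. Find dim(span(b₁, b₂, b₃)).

dim = 2

Apply Gaussian elimination to the matrix whose rows are b₁, b₂, b₃.
There are 2 pivot columns, so rank = 2.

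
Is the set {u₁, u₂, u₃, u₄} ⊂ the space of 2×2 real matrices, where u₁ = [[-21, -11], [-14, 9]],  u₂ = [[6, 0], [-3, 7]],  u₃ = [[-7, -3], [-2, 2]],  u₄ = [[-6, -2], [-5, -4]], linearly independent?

Write each element as a coordinate vector in ℝ⁴ using {E₁₁, E₁₂, E₂₁, E₂₂}.
Place the vectors as rows of a 4×4 matrix and reduce to echelon form.
The reduction yields 3 nonzero rows, so the rank is 3.
Since rank 3 < 4, the set is linearly dependent.

linearly dependent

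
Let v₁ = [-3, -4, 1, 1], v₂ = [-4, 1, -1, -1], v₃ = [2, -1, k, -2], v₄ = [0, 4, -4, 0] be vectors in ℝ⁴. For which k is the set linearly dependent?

k = 37/7

Place the vectors as rows of a 4×4 matrix; dependence ⇔ determinant zero.
Cofactor expansion gives det = 148 - 28*k.
This vanishes exactly when k = 37/7.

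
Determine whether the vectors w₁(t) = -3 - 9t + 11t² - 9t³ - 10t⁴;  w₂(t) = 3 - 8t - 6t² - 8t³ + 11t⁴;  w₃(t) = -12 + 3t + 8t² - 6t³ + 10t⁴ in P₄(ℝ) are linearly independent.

Take coordinates with respect to the standard basis {1, t, …, t⁴}.
Row-reduce the matrix whose columns are w₁, w₂, w₃.
The reduction yields 3 nonzero rows, so the rank is 3.
Since rank = 3 (the number of vectors), the set is linearly independent.

linearly independent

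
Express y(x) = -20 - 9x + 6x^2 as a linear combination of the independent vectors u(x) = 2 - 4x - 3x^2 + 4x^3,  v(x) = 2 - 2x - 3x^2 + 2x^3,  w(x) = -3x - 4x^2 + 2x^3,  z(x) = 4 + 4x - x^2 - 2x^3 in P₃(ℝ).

Work in coordinates with respect to the standard basis {1, x, …, x^3}.
Write y = c₁u + … + c₄z and equate components.
Back-substitution yields (c₁, …, c₄) = (-3, 1, 1, -4).

y = -3u + v + w - 4z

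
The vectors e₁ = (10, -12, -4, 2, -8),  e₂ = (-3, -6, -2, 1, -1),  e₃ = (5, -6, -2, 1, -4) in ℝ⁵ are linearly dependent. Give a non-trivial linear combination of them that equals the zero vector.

Set up α₁e₁ + … + α₃e₃ = 0 and solve the homogeneous system.
A generator of the null space is (1, 0, -2).

e₁ - 2e₃ = 0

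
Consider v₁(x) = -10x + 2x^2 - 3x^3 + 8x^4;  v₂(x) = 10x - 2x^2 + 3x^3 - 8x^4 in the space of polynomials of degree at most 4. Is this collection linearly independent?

Take coordinates with respect to the standard basis {1, x, …, x^4}.
Row-reduce the matrix whose columns are v₁, v₂.
The reduction yields 1 nonzero row, so the rank is 1.
Since rank 1 < 2, the set is linearly dependent.
Indeed v₁ + v₂ = 0.

linearly dependent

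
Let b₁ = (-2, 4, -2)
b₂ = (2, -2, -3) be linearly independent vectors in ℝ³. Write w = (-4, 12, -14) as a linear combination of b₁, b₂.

Since b₁, b₂ are independent, the coefficients expressing w are uniquely determined by a linear system.
Back-substitution yields (α₁, α₂) = (4, 2).

w = 4b₁ + 2b₂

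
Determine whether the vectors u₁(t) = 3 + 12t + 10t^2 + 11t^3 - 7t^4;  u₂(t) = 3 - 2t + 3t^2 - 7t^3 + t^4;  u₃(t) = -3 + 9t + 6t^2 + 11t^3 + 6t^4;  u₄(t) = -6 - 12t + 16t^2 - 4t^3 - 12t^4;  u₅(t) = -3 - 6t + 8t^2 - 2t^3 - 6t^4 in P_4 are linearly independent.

linearly dependent

Take coordinates with respect to the standard basis {1, t, …, t^4}.
One vector is a scalar multiple of another, so the set is dependent.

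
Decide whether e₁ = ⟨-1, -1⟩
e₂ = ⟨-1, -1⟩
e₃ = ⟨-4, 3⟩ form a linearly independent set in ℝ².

There are 3 vectors in a 2-dimensional space, so they cannot be linearly independent.

linearly dependent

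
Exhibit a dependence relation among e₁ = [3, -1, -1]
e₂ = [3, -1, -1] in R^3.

e₁ - e₂ = 0

Set up α₁e₁ + α₂e₂ = 0 and solve the homogeneous system.
A generator of the null space is (1, -1).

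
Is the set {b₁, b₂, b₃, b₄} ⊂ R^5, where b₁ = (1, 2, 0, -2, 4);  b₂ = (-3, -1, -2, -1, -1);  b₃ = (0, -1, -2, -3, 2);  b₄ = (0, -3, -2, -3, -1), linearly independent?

linearly independent

Row-reduce the matrix whose columns are b₁, b₂, b₃, b₄.
The reduction yields 4 nonzero rows, so the rank is 4.
Since rank = 4 (the number of vectors), the set is linearly independent.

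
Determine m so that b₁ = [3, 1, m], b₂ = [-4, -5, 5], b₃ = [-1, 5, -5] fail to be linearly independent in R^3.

The vectors are dependent exactly when the determinant of the matrix with rows b₁, b₂, b₃ vanishes.
Expanding, det = -25*m - 25.
Setting this to zero gives m = -1.

m = -1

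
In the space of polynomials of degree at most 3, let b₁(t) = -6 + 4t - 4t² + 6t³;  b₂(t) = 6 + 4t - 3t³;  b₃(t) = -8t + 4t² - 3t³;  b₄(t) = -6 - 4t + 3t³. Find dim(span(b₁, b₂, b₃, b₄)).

2

Represent each element by its coordinate vector in ℝ⁴.
Apply Gaussian elimination to the matrix whose rows are b₁, b₂, b₃, b₄.
Reduction leaves 2 leading entries, giving rank 2.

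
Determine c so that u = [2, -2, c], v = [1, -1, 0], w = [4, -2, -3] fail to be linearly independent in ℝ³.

Dependence holds iff the 3×3 matrix [u v w] is singular.
Cofactor expansion gives det = 2*c.
Setting this to zero gives c = 0.

c = 0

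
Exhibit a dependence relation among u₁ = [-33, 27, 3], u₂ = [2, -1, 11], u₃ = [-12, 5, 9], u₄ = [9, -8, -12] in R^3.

Write the vectors as columns of a matrix and find a nonzero vector in its null space.
One solution (up to scaling) is (1, 3, 0, 3).

u₁ + 3u₂ + 3u₄ = 0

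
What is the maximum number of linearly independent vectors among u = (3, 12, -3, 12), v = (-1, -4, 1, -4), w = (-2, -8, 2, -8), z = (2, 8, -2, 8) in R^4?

Put the 4×4 matrix [u|v|w|z] into echelon form.
The echelon form has 1 nonzero row, so the rank is 1.

1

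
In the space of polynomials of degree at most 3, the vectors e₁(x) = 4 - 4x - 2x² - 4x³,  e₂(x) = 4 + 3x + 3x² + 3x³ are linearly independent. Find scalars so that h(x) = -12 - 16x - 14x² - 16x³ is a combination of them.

h = e₁ - 4e₂

Identify each element with its coordinate vector in ℝ⁴ via {1, x, …, x³}.
Write h = c₁e₁ + c₂e₂ and equate components.
The system has the unique solution (c₁, c₂) = (1, -4).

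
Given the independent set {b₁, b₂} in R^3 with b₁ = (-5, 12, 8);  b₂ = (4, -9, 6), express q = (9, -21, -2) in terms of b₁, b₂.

Solve the system with b₁, b₂ as columns and q as the right-hand side.
Back-substitution yields (c₁, c₂) = (-1, 1).

q = -b₁ + b₂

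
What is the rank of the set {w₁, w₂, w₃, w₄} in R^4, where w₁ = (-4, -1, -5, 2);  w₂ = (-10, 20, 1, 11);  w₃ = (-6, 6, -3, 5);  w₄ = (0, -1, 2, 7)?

rank 3

Put the 4×4 matrix [w₁|w₂|w₃|w₄] into echelon form.
Exactly 3 pivots survive; hence the rank is 3.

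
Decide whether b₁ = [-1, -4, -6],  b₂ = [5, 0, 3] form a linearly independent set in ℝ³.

linearly independent

Place the vectors as rows of a 2×3 matrix and reduce to echelon form.
The reduction yields 2 nonzero rows, so the rank is 2.
Since rank = 2 (the number of vectors), the set is linearly independent.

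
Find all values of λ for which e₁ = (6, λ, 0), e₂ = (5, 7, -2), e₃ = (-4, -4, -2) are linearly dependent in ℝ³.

λ = 22/3

Place the vectors as rows of a 3×3 matrix; dependence ⇔ determinant zero.
Expanding, det = 18*λ - 132.
Solving 18*λ - 132 = 0 yields λ = 22/3.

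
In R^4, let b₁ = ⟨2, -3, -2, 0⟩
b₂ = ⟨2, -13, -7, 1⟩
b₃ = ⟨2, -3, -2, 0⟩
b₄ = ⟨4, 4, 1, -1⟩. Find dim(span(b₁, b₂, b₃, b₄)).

2

Put the 4×4 matrix [b₁|b₂|b₃|b₄] into echelon form.
Reduction leaves 2 leading entries, giving rank 2.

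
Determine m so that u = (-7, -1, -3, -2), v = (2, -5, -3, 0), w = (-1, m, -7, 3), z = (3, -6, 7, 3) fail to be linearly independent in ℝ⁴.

Place the vectors as rows of a 4×4 matrix; dependence ⇔ determinant zero.
The determinant works out to -35*m - 1960.
This vanishes exactly when m = -56.

m = -56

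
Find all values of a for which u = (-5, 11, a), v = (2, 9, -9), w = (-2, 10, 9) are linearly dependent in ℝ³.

a = 45/2

The set is linearly dependent precisely when det[u; v; w] = 0.
The determinant works out to 38*a - 855.
Setting this to zero gives a = 45/2.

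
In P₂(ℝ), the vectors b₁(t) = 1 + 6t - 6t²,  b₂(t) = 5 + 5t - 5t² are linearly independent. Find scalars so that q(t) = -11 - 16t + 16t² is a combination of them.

q = -b₁ - 2b₂

Work in coordinates with respect to the standard basis {1, t, t²}.
Set up the augmented matrix [b₁ | b₂ | q] and row-reduce.
The system has the unique solution (a₁, a₂) = (-1, -2).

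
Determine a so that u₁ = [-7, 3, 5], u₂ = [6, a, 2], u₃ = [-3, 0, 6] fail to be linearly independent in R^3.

a = -14/3

The set is linearly dependent precisely when det[u₁; u₂; u₃] = 0.
Cofactor expansion gives det = -27*a - 126.
This vanishes exactly when a = -14/3.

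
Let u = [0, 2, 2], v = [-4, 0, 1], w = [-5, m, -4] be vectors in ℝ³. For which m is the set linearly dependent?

m = -21/4

Place the vectors as rows of a 3×3 matrix; dependence ⇔ determinant zero.
The determinant works out to -8*m - 42.
Solving -8*m - 42 = 0 yields m = -21/4.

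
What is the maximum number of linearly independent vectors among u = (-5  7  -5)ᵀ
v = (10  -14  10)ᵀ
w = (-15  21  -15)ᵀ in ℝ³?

Apply Gaussian elimination to the matrix whose rows are u, v, w.
There is 1 pivot column, so rank = 1.

1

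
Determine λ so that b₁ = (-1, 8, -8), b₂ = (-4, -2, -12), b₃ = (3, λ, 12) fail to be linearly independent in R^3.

The vectors are dependent exactly when the determinant of the matrix with rows b₁, b₂, b₃ vanishes.
Expanding, det = 20*λ + 72.
This vanishes exactly when λ = -18/5.

λ = -18/5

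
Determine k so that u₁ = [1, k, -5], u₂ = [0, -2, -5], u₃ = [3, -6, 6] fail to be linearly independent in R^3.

Dependence holds iff the 3×3 matrix [u₁ u₂ u₃] is singular.
The determinant works out to -15*k - 72.
This vanishes exactly when k = -24/5.

k = -24/5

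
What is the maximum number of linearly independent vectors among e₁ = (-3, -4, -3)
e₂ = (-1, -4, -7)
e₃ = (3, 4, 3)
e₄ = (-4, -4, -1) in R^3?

Apply Gaussian elimination to the matrix whose rows are e₁, e₂, e₃, e₄.
There are 2 pivot columns, so rank = 2.
(With 4 elements in a 3-dimensional space the rank is at most 3.)

2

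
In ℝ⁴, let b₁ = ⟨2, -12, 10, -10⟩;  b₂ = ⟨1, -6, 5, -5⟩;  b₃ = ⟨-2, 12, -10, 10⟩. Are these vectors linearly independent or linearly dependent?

Place the vectors as rows of a 3×4 matrix and reduce to echelon form.
The reduction yields 1 nonzero row, so the rank is 1.
Since rank 1 < 3, the set is linearly dependent.
Indeed b₁ - 2b₂ = 0.

linearly dependent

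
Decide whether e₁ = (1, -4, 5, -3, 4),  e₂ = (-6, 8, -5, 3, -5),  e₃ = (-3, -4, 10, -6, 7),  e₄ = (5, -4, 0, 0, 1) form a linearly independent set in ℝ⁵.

linearly dependent

Place the vectors as rows of a 4×5 matrix and reduce to echelon form.
The reduction yields 2 nonzero rows, so the rank is 2.
Since rank 2 < 4, the set is linearly dependent.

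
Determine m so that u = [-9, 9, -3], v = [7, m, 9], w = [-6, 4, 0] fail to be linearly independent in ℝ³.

m = -41/3

The set is linearly dependent precisely when det[u; v; w] = 0.
Cofactor expansion gives det = -18*m - 246.
This vanishes exactly when m = -41/3.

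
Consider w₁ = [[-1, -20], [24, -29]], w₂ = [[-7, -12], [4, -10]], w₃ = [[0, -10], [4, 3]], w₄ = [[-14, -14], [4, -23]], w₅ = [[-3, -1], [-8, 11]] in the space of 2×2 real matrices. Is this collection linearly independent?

linearly dependent

Take coordinates with respect to the standard basis {E₁₁, E₁₂, E₂₁, E₂₂}.
There are 5 vectors in a 4-dimensional space, so they cannot be linearly independent.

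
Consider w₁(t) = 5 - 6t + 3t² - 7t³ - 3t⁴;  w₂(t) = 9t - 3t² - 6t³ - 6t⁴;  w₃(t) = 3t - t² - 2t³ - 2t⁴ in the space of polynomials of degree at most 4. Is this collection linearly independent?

linearly dependent

Take coordinates with respect to the standard basis {1, t, …, t⁴}.
One vector is a scalar multiple of another, so the set is dependent.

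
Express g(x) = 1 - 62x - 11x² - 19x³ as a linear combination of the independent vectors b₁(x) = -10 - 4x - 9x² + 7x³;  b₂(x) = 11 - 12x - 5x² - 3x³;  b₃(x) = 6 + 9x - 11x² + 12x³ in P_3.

Take coordinate vectors relative to {1, x, …, x³}.
Write g = a₁b₁ + … + a₃b₃ and equate components.
Row-reducing the augmented matrix gives the unique coefficients (a₁, a₂, a₃) = (2, 3, -2).

g = 2b₁ + 3b₂ - 2b₃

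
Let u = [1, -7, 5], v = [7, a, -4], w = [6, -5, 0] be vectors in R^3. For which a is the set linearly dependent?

The vectors are dependent exactly when the determinant of the matrix with rows u, v, w vanishes.
Expanding, det = -30*a - 27.
Solving -30*a - 27 = 0 yields a = -9/10.

a = -9/10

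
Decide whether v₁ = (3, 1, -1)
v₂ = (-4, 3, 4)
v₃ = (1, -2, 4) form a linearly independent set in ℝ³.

linearly independent

Place the vectors as rows of a 3×3 matrix and reduce to echelon form.
The reduction yields 3 nonzero rows, so the rank is 3.
Since rank = 3 (the number of vectors), the set is linearly independent.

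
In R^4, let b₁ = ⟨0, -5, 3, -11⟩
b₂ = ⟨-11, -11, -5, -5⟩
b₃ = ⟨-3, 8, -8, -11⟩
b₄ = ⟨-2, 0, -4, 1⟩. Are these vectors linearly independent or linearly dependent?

Row-reduce the matrix whose columns are b₁, b₂, b₃, b₄.
The reduction yields 4 nonzero rows, so the rank is 4.
Since rank = 4 (the number of vectors), the set is linearly independent.

linearly independent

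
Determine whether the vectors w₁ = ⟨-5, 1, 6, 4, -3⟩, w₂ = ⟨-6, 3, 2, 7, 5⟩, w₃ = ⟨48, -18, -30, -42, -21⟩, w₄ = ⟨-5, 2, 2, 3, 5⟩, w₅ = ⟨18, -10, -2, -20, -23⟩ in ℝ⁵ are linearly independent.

The matrix [w₁|w₂|w₃|w₄|w₅] has determinant 0.
A zero determinant means the columns are linearly dependent.

linearly dependent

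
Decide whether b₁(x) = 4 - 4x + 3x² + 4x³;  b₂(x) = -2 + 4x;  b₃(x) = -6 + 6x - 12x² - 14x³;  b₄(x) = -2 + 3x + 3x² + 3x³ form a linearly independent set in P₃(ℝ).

Write each element as a coordinate vector in ℝ⁴ using {1, x, …, x³}.
Form the 4×4 matrix with these as columns; its determinant is 0.
A zero determinant means the columns are linearly dependent.

linearly dependent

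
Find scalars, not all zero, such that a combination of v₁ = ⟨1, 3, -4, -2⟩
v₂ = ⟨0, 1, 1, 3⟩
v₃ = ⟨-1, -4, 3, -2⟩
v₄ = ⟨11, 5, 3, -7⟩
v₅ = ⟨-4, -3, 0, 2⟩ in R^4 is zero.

v₁ + v₂ + v₄ + 3v₅ = 0

Write the vectors as columns of a matrix and find a nonzero vector in its null space.
One solution (up to scaling) is (1, 1, 0, 1, 3).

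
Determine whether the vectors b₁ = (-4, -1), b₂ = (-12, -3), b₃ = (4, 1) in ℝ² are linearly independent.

There are 3 vectors in a 2-dimensional space, so they cannot be linearly independent.

linearly dependent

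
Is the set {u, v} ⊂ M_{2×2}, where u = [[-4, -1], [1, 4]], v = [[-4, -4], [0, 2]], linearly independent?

Write each element as a coordinate vector in ℝ⁴ using {E₁₁, E₁₂, E₂₁, E₂₂}.
Place the vectors as rows of a 2×4 matrix and reduce to echelon form.
The reduction yields 2 nonzero rows, so the rank is 2.
Since rank = 2 (the number of vectors), the set is linearly independent.

linearly independent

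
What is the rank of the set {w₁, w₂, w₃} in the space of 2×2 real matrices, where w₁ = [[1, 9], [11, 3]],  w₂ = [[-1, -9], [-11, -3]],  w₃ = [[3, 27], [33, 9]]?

Represent each element by its coordinate vector in ℝ⁴.
Put the 4×3 matrix [w₁|w₂|w₃] into echelon form.
There is 1 pivot column, so rank = 1.

rank 1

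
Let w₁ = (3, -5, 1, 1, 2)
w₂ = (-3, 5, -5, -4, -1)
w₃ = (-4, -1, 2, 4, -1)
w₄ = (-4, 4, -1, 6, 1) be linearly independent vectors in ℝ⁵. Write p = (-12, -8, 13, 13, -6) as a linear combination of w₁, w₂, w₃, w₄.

Set up the augmented matrix [w₁ | w₂ | w₃ | w₄ | p] and row-reduce.
The system has the unique solution (c₁, …, c₄) = (-1, -1, 4, -1).

p = -w₁ - w₂ + 4w₃ - w₄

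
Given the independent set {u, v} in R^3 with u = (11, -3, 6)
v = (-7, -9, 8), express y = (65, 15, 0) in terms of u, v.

Solve the system with u, v as columns and y as the right-hand side.
The system has the unique solution (α₁, α₂) = (4, -3).

y = 4u - 3v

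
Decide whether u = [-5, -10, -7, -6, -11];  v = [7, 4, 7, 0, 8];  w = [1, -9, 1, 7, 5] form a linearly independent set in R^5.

linearly independent

Row-reduce the matrix whose columns are u, v, w.
The reduction yields 3 nonzero rows, so the rank is 3.
Since rank = 3 (the number of vectors), the set is linearly independent.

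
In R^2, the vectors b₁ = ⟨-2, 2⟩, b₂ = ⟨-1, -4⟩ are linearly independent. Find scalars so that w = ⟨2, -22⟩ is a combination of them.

w = -3b₁ + 4b₂

Solve the system with b₁, b₂ as columns and w as the right-hand side.
Back-substitution yields (c₁, c₂) = (-3, 4).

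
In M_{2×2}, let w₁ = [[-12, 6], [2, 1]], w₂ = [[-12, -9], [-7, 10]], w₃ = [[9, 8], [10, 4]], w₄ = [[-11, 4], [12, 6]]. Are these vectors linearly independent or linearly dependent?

Write each element as a coordinate vector in ℝ⁴ using {E₁₁, E₁₂, E₂₁, E₂₂}.
Row-reduce the matrix whose columns are w₁, w₂, w₃, w₄.
The reduction yields 4 nonzero rows, so the rank is 4.
Since rank = 4 (the number of vectors), the set is linearly independent.

linearly independent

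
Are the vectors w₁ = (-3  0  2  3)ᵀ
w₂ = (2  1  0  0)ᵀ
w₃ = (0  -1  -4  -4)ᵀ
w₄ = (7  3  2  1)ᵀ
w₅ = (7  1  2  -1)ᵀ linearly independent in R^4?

linearly dependent

There are 5 vectors in a 4-dimensional space, so they cannot be linearly independent.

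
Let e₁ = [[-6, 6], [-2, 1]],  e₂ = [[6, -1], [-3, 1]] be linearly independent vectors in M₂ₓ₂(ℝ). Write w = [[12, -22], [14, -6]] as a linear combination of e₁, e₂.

w = -4e₁ - 2e₂

Work in coordinates with respect to the standard basis {E₁₁, E₁₂, E₂₁, E₂₂}.
Solve the system with e₁, e₂ as columns and w as the right-hand side.
Back-substitution yields (c₁, c₂) = (-4, -2).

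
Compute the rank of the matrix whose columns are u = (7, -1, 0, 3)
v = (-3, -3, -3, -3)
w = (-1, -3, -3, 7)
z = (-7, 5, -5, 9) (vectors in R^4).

4

Form the matrix with u, v, w, z as columns and reduce.
Exactly 4 pivots survive; hence the rank is 4.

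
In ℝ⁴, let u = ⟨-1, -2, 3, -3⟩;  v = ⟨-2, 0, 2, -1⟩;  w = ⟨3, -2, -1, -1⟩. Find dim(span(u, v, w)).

dim = 2

Put the 4×3 matrix [u|v|w] into echelon form.
The echelon form has 2 nonzero rows, so the rank is 2.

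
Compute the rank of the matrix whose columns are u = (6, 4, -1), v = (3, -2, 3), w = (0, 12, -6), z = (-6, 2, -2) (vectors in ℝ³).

Row-reduce the 4×3 matrix with these as rows.
The echelon form has 3 nonzero rows, so the rank is 3.
(With 4 elements in a 3-dimensional space the rank is at most 3.)

rank 3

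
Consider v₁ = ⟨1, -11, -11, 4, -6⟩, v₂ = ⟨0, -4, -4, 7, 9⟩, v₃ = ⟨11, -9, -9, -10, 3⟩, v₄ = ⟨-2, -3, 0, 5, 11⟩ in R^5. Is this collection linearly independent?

Row-reduce the matrix whose columns are v₁, v₂, v₃, v₄.
The reduction yields 4 nonzero rows, so the rank is 4.
Since rank = 4 (the number of vectors), the set is linearly independent.

linearly independent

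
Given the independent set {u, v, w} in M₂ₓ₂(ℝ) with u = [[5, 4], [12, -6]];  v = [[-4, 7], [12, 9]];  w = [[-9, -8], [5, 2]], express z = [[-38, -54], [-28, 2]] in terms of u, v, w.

z = -2u - 2v + 4w

Identify each element with its coordinate vector in ℝ⁴ via {E₁₁, E₁₂, E₂₁, E₂₂}.
Write z = c₁u + … + c₃w and equate components.
Back-substitution yields (c₁, c₂, c₃) = (-2, -2, 4).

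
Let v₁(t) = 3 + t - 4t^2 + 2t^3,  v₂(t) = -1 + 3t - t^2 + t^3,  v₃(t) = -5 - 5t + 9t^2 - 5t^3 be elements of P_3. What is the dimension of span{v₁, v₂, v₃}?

2

Use coordinates relative to {1, t, …, t^3}.
Form the matrix with v₁, v₂, v₃ as columns and reduce.
The echelon form has 2 nonzero rows, so the rank is 2.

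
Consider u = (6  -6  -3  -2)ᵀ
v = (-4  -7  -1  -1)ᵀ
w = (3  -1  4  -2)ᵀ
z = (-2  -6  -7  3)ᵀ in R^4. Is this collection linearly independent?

linearly independent

Form the 4×4 matrix with these as columns; its determinant is -771.
A nonzero determinant means the columns are linearly independent.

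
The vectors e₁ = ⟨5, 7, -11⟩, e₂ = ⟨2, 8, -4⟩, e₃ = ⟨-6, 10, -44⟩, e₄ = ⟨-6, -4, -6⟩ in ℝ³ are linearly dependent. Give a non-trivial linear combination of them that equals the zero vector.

2e₁ + e₂ - e₃ + 3e₄ = 0

Row-reduce the matrix with e₁, e₂, e₃, e₄ as columns; the null space gives the coefficients.
One solution (up to scaling) is (2, 1, -1, 3).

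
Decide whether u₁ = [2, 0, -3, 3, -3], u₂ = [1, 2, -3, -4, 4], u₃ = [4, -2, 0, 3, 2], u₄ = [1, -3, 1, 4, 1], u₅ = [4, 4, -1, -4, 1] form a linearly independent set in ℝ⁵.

linearly independent

Form the 5×5 matrix with these as columns; its determinant is -240.
A nonzero determinant means the columns are linearly independent.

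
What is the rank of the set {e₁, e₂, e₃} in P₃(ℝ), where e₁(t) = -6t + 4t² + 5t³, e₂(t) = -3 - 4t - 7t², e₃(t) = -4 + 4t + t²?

3

Represent each element by its coordinate vector in ℝ⁴.
Apply Gaussian elimination to the matrix whose rows are e₁, e₂, e₃.
Reduction leaves 3 leading entries, giving rank 3.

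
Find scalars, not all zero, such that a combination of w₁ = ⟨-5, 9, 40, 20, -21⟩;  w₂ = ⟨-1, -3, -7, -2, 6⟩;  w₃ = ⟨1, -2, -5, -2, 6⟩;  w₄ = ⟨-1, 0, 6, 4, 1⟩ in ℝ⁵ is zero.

w₁ + w₂ + 3w₃ - 3w₄ = 0

Row-reduce the matrix with w₁, w₂, w₃, w₄ as columns; the null space gives the coefficients.
A generator of the null space is (1, 1, 3, -3).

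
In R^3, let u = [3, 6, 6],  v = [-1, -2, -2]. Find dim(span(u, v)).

Apply Gaussian elimination to the matrix whose rows are u, v.
Exactly 1 pivot survives; hence the rank is 1.

1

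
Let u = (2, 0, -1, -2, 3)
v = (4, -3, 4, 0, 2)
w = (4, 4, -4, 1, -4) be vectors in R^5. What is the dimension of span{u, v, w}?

Put the 5×3 matrix [u|v|w] into echelon form.
The echelon form has 3 nonzero rows, so the rank is 3.

3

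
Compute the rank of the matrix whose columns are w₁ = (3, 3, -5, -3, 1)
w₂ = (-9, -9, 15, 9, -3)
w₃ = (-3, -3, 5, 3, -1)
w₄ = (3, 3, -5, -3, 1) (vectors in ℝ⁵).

rank 1

Row-reduce the 4×5 matrix with these as rows.
The echelon form has 1 nonzero row, so the rank is 1.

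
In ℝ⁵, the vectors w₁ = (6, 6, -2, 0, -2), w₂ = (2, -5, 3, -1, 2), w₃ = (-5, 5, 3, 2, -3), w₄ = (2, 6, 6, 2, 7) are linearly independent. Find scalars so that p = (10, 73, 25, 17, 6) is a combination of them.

p = 4w₁ - w₂ + 4w₃ + 4w₄

Write p = c₁w₁ + … + c₄w₄ and equate components.
The system has the unique solution (c₁, …, c₄) = (4, -1, 4, 4).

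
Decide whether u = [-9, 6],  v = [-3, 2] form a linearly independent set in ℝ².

linearly dependent

Row-reduce the matrix whose columns are u, v.
The reduction yields 1 nonzero row, so the rank is 1.
Since rank 1 < 2, the set is linearly dependent.
Indeed u - 3v = 0.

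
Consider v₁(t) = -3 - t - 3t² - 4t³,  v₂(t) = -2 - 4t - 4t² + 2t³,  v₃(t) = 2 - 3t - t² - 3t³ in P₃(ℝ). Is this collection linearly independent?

Take coordinates with respect to the standard basis {1, t, …, t³}.
Row-reduce the matrix whose columns are v₁, v₂, v₃.
The reduction yields 3 nonzero rows, so the rank is 3.
Since rank = 3 (the number of vectors), the set is linearly independent.

linearly independent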